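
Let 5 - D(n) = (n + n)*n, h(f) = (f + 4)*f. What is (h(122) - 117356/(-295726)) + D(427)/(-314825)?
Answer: 715653887071589/46550968975 ≈ 15374.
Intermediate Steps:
h(f) = f*(4 + f) (h(f) = (4 + f)*f = f*(4 + f))
D(n) = 5 - 2*n² (D(n) = 5 - (n + n)*n = 5 - 2*n*n = 5 - 2*n²)
(h(122) - 117356/(-295726)) + D(427)/(-314825) = (122*(4 + 122) - 117356/(-295726)) + (5 - 2*427²)/(-314825) = (122*126 - 117356*(-1/295726)) + (5 - 2*182329)*(-1/314825) = (15372 + 58678/147863) + (5 - 364658)*(-1/314825) = 2273008714/147863 - 364653*(-1/314825) = 2273008714/147863 + 364653/314825 = 715653887071589/46550968975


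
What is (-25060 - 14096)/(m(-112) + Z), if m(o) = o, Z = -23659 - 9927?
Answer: 19578/16849 ≈ 1.1620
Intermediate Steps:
Z = -33586
(-25060 - 14096)/(m(-112) + Z) = (-25060 - 14096)/(-112 - 33586) = -39156/(-33698) = -39156*(-1/33698) = 19578/16849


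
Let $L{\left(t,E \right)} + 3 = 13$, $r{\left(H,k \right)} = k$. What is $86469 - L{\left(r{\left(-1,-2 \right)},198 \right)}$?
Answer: $86459$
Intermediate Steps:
$L{\left(t,E \right)} = 10$ ($L{\left(t,E \right)} = -3 + 13 = 10$)
$86469 - L{\left(r{\left(-1,-2 \right)},198 \right)} = 86469 - 10 = 86459$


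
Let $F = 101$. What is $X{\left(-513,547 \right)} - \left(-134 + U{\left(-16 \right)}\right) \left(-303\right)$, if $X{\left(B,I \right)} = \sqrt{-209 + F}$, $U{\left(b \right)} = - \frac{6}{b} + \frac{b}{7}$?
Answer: $- \frac{2306133}{56} + 6 i \sqrt{3} \approx -41181.0 + 10.392 i$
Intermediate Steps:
$U{\left(b \right)} = - \frac{6}{b} + \frac{b}{7}$ ($U{\left(b \right)} = - \frac{6}{b} + b \frac{1}{7} = - \frac{6}{b} + \frac{b}{7}$)
$X{\left(B,I \right)} = 6 i \sqrt{3}$ ($X{\left(B,I \right)} = \sqrt{-209 + 101} = \sqrt{-108} = 6 i \sqrt{3}$)
$X{\left(-513,547 \right)} - \left(-134 + U{\left(-16 \right)}\right) \left(-303\right) = 6 i \sqrt{3} - \left(-134 + \left(- \frac{6}{-16} + \frac{1}{7} \left(-16\right)\right)\right) \left(-303\right) = 6 i \sqrt{3} - \left(-134 - \frac{107}{56}\right) \left(-303\right) = 6 i \sqrt{3} - \left(- \frac{7611}{56}\right) \left(-303\right) = 6 i \sqrt{3} - \frac{2306133}{56} = - \frac{2306133}{56} + 6 i \sqrt{3}$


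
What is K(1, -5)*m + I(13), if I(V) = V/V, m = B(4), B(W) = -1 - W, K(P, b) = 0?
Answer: 1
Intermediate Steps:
m = -5 (m = -1 - 1*4 = -1 - 4 = -5)
I(V) = 1
K(1, -5)*m + I(13) = 0*(-5) + 1 = 0 + 1 = 1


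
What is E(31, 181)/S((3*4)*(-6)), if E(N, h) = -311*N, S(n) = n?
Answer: 9641/72 ≈ 133.90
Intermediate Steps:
E(31, 181)/S((3*4)*(-6)) = (-311*31)/(((3*4)*(-6))) = -9641/(12*(-6)) = -9641/(-72) = -9641*(-1/72) = 9641/72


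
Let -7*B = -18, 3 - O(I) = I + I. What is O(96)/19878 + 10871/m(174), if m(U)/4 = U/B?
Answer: 15431613/384308 ≈ 40.154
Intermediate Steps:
O(I) = 3 - 2*I (O(I) = 3 - (I + I) = 3 - 2*I)
B = 18/7 (B = -⅐*(-18) = 18/7 ≈ 2.5714)
m(U) = 14*U/9 (m(U) = 4*(U/(18/7)) = 4*(U*(7/18)) = 4*(7*U/18) = 14*U/9)
O(96)/19878 + 10871/m(174) = (3 - 2*96)/19878 + 10871/(((14/9)*174)) = (3 - 192)*(1/19878) + 10871/(812/3) = -189*1/19878 + 10871*(3/812) = -63/6626 + 4659/116 = 15431613/384308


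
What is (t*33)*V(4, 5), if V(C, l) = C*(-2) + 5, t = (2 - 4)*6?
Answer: 1188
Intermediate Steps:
t = -12 (t = -2*6 = -12)
V(C, l) = 5 - 2*C (V(C, l) = -2*C + 5 = 5 - 2*C)
(t*33)*V(4, 5) = (-12*33)*(5 - 2*4) = -396*(5 - 8) = -396*(-3) = 1188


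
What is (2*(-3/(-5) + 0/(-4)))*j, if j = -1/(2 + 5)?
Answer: -6/35 ≈ -0.17143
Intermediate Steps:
j = -1/7 ≈ -0.14286
(2*(-3/(-5) + 0/(-4)))*j = (2*(-3/(-5) + 0/(-4)))*(-1/7) = (2*(-3*(-1/5) + 0*(-1/4)))*(-1/7) = (2*(3/5 + 0))*(-1/7) = (2*(3/5))*(-1/7) = (6/5)*(-1/7) = -6/35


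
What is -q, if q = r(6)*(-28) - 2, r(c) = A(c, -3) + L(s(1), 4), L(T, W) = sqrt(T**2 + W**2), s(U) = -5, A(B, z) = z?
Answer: -82 + 28*sqrt(41) ≈ 97.287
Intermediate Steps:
r(c) = -3 + sqrt(41) (r(c) = -3 + sqrt((-5)**2 + 4**2) = -3 + sqrt(25 + 16) = -3 + sqrt(41))
q = 82 - 28*sqrt(41) (q = (-3 + sqrt(41))*(-28) - 2 = (84 - 28*sqrt(41)) - 2 = 82 - 28*sqrt(41) ≈ -97.287)
-q = -(82 - 28*sqrt(41)) = -82 + 28*sqrt(41)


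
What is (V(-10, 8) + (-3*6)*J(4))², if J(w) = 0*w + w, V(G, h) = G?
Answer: 6724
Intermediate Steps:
J(w) = w (J(w) = 0 + w = w)
(V(-10, 8) + (-3*6)*J(4))² = (-10 - 3*6*4)² = (-10 - 18*4)² = (-10 - 72)² = (-82)² = 6724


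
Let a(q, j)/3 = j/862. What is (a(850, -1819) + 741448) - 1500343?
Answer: -654172947/862 ≈ -7.5890e+5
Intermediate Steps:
a(q, j) = 3*j/862 (a(q, j) = 3*(j/862) = 3*j/862)
(a(850, -1819) + 741448) - 1500343 = ((3/862)*(-1819) + 741448) - 1500343 = (-5457/862 + 741448) - 1500343 = 639122719/862 - 1500343 = -654172947/862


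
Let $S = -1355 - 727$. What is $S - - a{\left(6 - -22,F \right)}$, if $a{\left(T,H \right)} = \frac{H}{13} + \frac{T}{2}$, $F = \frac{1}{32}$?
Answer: $- \frac{860287}{416} \approx -2068.0$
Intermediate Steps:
$F = \frac{1}{32} \approx 0.03125$
$a{\left(T,H \right)} = \frac{T}{2} + \frac{H}{13}$ ($a{\left(T,H \right)} = H \frac{1}{13} + T \frac{1}{2} = \frac{H}{13} + \frac{T}{2} = \frac{T}{2} + \frac{H}{13}$)
$S = -2082$ ($S = -1355 - 727 = -2082$)
$S - - a{\left(6 - -22,F \right)} = -2082 - - (\frac{6 - -22}{2} + \frac{1}{13} \cdot \frac{1}{32}) = -2082 - - (\frac{6 + 22}{2} + \frac{1}{416}) = -2082 - - (\frac{1}{2} \cdot 28 + \frac{1}{416}) = -2082 - - (14 + \frac{1}{416}) = -2082 - \left(-1\right) \frac{5825}{416} = -2082 - - \frac{5825}{416} = -2082 + \frac{5825}{416} = - \frac{860287}{416}$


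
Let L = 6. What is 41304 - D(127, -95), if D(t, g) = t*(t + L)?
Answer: 24413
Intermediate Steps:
D(t, g) = t*(6 + t) (D(t, g) = t*(t + 6) = t*(6 + t))
41304 - D(127, -95) = 41304 - 127*(6 + 127) = 41304 - 127*133 = 41304 - 1*16891 = 41304 - 16891 = 24413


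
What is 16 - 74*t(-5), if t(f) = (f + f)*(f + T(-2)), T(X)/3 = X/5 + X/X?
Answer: -2352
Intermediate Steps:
T(X) = 3 + 3*X/5 (T(X) = 3*(X/5 + X/X) = 3*(X*(⅕) + 1) = 3*(X/5 + 1) = 3*(1 + X/5) = 3 + 3*X/5)
t(f) = 2*f*(9/5 + f) (t(f) = (f + f)*(f + (3 + (⅗)*(-2))) = (2*f)*(f + (3 - 6/5)) = (2*f)*(f + 9/5) = (2*f)*(9/5 + f) = 2*f*(9/5 + f))
16 - 74*t(-5) = 16 - 148*(-5)*(9 + 5*(-5))/5 = 16 - 148*(-5)*(9 - 25)/5 = 16 - 148*(-5)*(-16)/5 = 16 - 74*32 = 16 - 2368 = -2352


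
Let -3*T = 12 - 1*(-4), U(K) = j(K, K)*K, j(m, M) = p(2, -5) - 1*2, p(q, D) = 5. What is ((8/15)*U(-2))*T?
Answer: 256/15 ≈ 17.067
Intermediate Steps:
j(m, M) = 3 (j(m, M) = 5 - 1*2 = 5 - 2 = 3)
U(K) = 3*K
T = -16/3 (T = -(12 - 1*(-4))/3 = -(12 + 4)/3 = -⅓*16 = -16/3 ≈ -5.3333)
((8/15)*U(-2))*T = ((8/15)*(3*(-2)))*(-16/3) = ((8*(1/15))*(-6))*(-16/3) = ((8/15)*(-6))*(-16/3) = -16/5*(-16/3) = 256/15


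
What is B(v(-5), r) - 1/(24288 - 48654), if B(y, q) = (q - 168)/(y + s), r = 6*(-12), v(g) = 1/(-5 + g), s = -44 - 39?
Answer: 19493077/6749382 ≈ 2.8881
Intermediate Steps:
s = -83
r = -72
B(y, q) = (-168 + q)/(-83 + y) (B(y, q) = (q - 168)/(y - 83) = (-168 + q)/(-83 + y))
B(v(-5), r) - 1/(24288 - 48654) = (-168 - 72)/(-83 + 1/(-5 - 5)) - 1/(24288 - 48654) = -240/(-83 + 1/(-10)) - 1/(-24366) = -240/(-83 - ⅒) - 1*(-1/24366) = -240/(-831/10) + 1/24366 = -10/831*(-240) + 1/24366 = 800/277 + 1/24366 = 19493077/6749382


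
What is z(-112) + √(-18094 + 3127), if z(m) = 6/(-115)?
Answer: -6/115 + 3*I*√1663 ≈ -0.052174 + 122.34*I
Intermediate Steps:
z(m) = -6/115 (z(m) = 6*(-1/115) = -6/115)
z(-112) + √(-18094 + 3127) = -6/115 + √(-18094 + 3127) = -6/115 + √(-14967) = -6/115 + 3*I*√1663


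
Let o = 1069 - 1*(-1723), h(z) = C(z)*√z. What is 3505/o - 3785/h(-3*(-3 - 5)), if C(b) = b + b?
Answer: 3505/2792 - 3785*√6/576 ≈ -14.841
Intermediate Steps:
C(b) = 2*b
h(z) = 2*z^(3/2) (h(z) = (2*z)*√z = 2*z^(3/2))
o = 2792 (o = 1069 + 1723 = 2792)
3505/o - 3785/h(-3*(-3 - 5)) = 3505/2792 - 3785*√6/576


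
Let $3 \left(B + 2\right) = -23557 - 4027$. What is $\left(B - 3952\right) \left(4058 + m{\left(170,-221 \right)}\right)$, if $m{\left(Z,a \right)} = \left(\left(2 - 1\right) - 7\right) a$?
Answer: $- \frac{212377264}{3} \approx -7.0792 \cdot 10^{7}$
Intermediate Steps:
$m{\left(Z,a \right)} = - 6 a$ ($m{\left(Z,a \right)} = \left(1 - 7\right) a = - 6 a$)
$B = - \frac{27590}{3}$ ($B = -2 + \frac{-23557 - 4027}{3} = -2 + \frac{1}{3} \left(-27584\right) = -2 - \frac{27584}{3} = - \frac{27590}{3} \approx -9196.7$)
$\left(B - 3952\right) \left(4058 + m{\left(170,-221 \right)}\right) = \left(- \frac{27590}{3} - 3952\right) \left(4058 - -1326\right) = - \frac{39446 \left(4058 + 1326\right)}{3} = \left(- \frac{39446}{3}\right) 5384 = - \frac{212377264}{3}$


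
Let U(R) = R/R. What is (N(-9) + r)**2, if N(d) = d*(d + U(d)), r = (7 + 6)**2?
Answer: 58081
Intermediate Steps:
U(R) = 1
r = 169 (r = 13**2 = 169)
N(d) = d*(1 + d) (N(d) = d*(d + 1) = d*(1 + d))
(N(-9) + r)**2 = (-9*(1 - 9) + 169)**2 = (-9*(-8) + 169)**2 = (72 + 169)**2 = 241**2 = 58081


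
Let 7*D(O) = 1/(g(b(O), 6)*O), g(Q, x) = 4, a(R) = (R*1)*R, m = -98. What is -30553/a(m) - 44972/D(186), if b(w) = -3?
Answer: -2249392976857/9604 ≈ -2.3421e+8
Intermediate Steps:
a(R) = R**2 (a(R) = R*R = R**2)
D(O) = 1/(28*O) (D(O) = 1/(7*((4*O))) = (1/(4*O))/7 = 1/(28*O))
-30553/a(m) - 44972/D(186) = -30553/((-98)**2) - 44972/((1/28)/186) = -30553/9604 - 44972/((1/28)*(1/186)) = -30553*1/9604 - 44972/1/5208 = -30553/9604 - 44972*5208 = -30553/9604 - 234214176 = -2249392976857/9604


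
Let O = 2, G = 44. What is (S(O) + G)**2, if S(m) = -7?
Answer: 1369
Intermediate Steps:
(S(O) + G)**2 = (-7 + 44)**2 = 37**2 = 1369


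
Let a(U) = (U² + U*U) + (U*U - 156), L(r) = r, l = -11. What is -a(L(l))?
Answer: -207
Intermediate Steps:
a(U) = -156 + 3*U² (a(U) = (U² + U²) + (U² - 156) = 2*U² + (-156 + U²) = -156 + 3*U²)
-a(L(l)) = -(-156 + 3*(-11)²) = -(-156 + 3*121) = -(-156 + 363) = -1*207 = -207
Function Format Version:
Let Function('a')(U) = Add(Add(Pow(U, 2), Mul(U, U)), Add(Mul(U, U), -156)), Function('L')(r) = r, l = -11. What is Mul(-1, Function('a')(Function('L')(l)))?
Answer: -207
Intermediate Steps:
Function('a')(U) = Add(-156, Mul(3, Pow(U, 2))) (Function('a')(U) = Add(Add(Pow(U, 2), Pow(U, 2)), Add(Pow(U, 2), -156)) = Add(Mul(2, Pow(U, 2)), Add(-156, Pow(U, 2))) = Add(-156, Mul(3, Pow(U, 2))))
Mul(-1, Function('a')(Function('L')(l))) = Mul(-1, Add(-156, Mul(3, Pow(-11, 2)))) = Mul(-1, Add(-156, Mul(3, 121))) = Mul(-1, Add(-156, 363)) = Mul(-1, 207) = -207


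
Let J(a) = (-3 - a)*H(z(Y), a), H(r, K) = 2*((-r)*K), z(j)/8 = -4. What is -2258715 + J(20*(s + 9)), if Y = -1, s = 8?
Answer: -9722395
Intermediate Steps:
z(j) = -32 (z(j) = 8*(-4) = -32)
H(r, K) = -2*K*r (H(r, K) = 2*(-K*r) = -2*K*r)
J(a) = 64*a*(-3 - a) (J(a) = (-3 - a)*(-2*a*(-32)) = (-3 - a)*(64*a) = 64*a*(-3 - a))
-2258715 + J(20*(s + 9)) = -2258715 - 64*20*(8 + 9)*(3 + 20*(8 + 9)) = -2258715 - 64*20*17*(3 + 20*17) = -2258715 - 64*340*(3 + 340) = -2258715 - 64*340*343 = -2258715 - 7463680 = -9722395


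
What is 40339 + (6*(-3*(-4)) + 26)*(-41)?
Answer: 36321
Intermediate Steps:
40339 + (6*(-3*(-4)) + 26)*(-41) = 40339 + (6*12 + 26)*(-41) = 40339 + (72 + 26)*(-41) = 40339 + 98*(-41) = 40339 - 4018 = 36321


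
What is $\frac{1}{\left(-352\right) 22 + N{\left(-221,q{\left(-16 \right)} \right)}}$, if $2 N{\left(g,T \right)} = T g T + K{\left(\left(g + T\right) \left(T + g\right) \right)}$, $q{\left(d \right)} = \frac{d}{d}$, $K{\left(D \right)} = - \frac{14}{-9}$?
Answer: $- \frac{18}{141367} \approx -0.00012733$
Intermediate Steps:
$K{\left(D \right)} = \frac{14}{9}$ ($K{\left(D \right)} = \left(-14\right) \left(- \frac{1}{9}\right) = \frac{14}{9}$)
$q{\left(d \right)} = 1$
$N{\left(g,T \right)} = \frac{7}{9} + \frac{g T^{2}}{2}$ ($N{\left(g,T \right)} = \frac{T g T + \frac{14}{9}}{2} = \frac{g T^{2} + \frac{14}{9}}{2} = \frac{\frac{14}{9} + g T^{2}}{2} = \frac{7}{9} + \frac{g T^{2}}{2}$)
$\frac{1}{\left(-352\right) 22 + N{\left(-221,q{\left(-16 \right)} \right)}} = \frac{1}{\left(-352\right) 22 + \left(\frac{7}{9} + \frac{1}{2} \left(-221\right) 1^{2}\right)} = \frac{1}{-7744 + \left(\frac{7}{9} + \frac{1}{2} \left(-221\right) 1\right)} = \frac{1}{-7744 + \left(\frac{7}{9} - \frac{221}{2}\right)} = \frac{1}{-7744 - \frac{1975}{18}} = \frac{1}{- \frac{141367}{18}} = - \frac{18}{141367}$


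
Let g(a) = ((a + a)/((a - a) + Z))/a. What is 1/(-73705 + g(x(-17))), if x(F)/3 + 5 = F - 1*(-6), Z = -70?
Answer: -35/2579676 ≈ -1.3568e-5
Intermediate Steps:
x(F) = 3 + 3*F (x(F) = -15 + 3*(F - 1*(-6)) = -15 + 3*(F + 6) = -15 + 3*(6 + F) = -15 + (18 + 3*F) = 3 + 3*F)
g(a) = -1/35 (g(a) = ((a + a)/((a - a) - 70))/a = ((2*a)/(0 - 70))/a = ((2*a)/(-70))/a = ((2*a)*(-1/70))/a = (-a/35)/a = -1/35)
1/(-73705 + g(x(-17))) = 1/(-73705 - 1/35) = 1/(-2579676/35) = -35/2579676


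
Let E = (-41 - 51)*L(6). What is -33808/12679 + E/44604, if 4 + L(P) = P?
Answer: -377576242/141383529 ≈ -2.6706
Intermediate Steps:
L(P) = -4 + P
E = -184 (E = (-41 - 51)*(-4 + 6) = -92*2 = -184)
-33808/12679 + E/44604 = -33808/12679 - 184/44604 = -33808*1/12679 - 184*1/44604 = -33808/12679 - 46/11151 = -377576242/141383529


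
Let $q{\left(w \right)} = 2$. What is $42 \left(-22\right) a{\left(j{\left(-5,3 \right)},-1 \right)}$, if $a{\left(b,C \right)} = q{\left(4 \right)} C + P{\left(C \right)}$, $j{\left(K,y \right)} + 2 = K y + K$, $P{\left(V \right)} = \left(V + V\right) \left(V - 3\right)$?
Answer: $-5544$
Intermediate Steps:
$P{\left(V \right)} = 2 V \left(-3 + V\right)$
$j{\left(K,y \right)} = -2 + K + K y$ ($j{\left(K,y \right)} = -2 + \left(K y + K\right) = -2 + \left(K + K y\right) = -2 + K + K y$)
$a{\left(b,C \right)} = 2 C + 2 C \left(-3 + C\right)$
$42 \left(-22\right) a{\left(j{\left(-5,3 \right)},-1 \right)} = 42 \left(-22\right) 2 \left(-1\right) \left(-2 - 1\right) = - 924 \cdot 2 \left(-1\right) \left(-3\right) = \left(-924\right) 6 = -5544$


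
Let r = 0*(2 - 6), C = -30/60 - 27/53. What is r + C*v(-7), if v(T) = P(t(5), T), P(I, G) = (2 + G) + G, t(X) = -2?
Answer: 642/53 ≈ 12.113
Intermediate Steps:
P(I, G) = 2 + 2*G
v(T) = 2 + 2*T
C = -107/106 (C = -30*1/60 - 27*1/53 = -½ - 27/53 = -107/106 ≈ -1.0094)
r = 0 (r = 0*(-4) = 0)
r + C*v(-7) = 0 - 107*(2 + 2*(-7))/106 = 0 - 107*(2 - 14)/106 = 0 - 107/106*(-12) = 0 + 642/53 = 642/53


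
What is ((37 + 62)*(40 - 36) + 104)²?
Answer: 250000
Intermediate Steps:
((37 + 62)*(40 - 36) + 104)² = (99*4 + 104)² = (396 + 104)² = 500² = 250000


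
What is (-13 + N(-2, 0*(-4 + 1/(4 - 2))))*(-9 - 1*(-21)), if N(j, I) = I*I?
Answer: -156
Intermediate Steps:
N(j, I) = I²
(-13 + N(-2, 0*(-4 + 1/(4 - 2))))*(-9 - 1*(-21)) = (-13 + (0*(-4 + 1/(4 - 2)))²)*(-9 - 1*(-21)) = (-13 + (0*(-4 + 1/2))²)*(-9 + 21) = (-13 + (0*(-4 + ½))²)*12 = (-13 + (0*(-7/2))²)*12 = (-13 + 0²)*12 = (-13 + 0)*12 = -13*12 = -156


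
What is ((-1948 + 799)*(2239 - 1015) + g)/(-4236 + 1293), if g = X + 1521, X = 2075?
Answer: 1402780/2943 ≈ 476.65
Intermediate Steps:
g = 3596 (g = 2075 + 1521 = 3596)
((-1948 + 799)*(2239 - 1015) + g)/(-4236 + 1293) = ((-1948 + 799)*(2239 - 1015) + 3596)/(-4236 + 1293) = (-1149*1224 + 3596)/(-2943) = (-1406376 + 3596)*(-1/2943) = -1402780*(-1/2943) = 1402780/2943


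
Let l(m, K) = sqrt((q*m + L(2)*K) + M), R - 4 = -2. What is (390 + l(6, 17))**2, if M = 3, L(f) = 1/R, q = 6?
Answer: (780 + sqrt(190))**2/4 ≈ 1.5752e+5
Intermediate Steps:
R = 2 (R = 4 - 2 = 2)
L(f) = 1/2
l(m, K) = sqrt(3 + K/2 + 6*m) (l(m, K) = sqrt((6*m + K/2) + 3) = sqrt((K/2 + 6*m) + 3) = sqrt(3 + K/2 + 6*m))
(390 + l(6, 17))**2 = (390 + sqrt(12 + 2*17 + 24*6)/2)**2 = (390 + sqrt(12 + 34 + 144)/2)**2 = (390 + sqrt(190)/2)**2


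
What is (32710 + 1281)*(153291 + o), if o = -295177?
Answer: -4822847026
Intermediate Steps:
(32710 + 1281)*(153291 + o) = (32710 + 1281)*(153291 - 295177) = 33991*(-141886) = -4822847026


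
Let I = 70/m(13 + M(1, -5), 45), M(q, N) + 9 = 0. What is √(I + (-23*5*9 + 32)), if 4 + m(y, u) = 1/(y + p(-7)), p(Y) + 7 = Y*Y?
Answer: I*√34178727/183 ≈ 31.947*I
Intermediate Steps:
M(q, N) = -9 (M(q, N) = -9 + 0 = -9)
p(Y) = -7 + Y² (p(Y) = -7 + Y*Y = -7 + Y²)
m(y, u) = -4 + 1/(42 + y) (m(y, u) = -4 + 1/(y + (-7 + (-7)²)) = -4 + 1/(y + (-7 + 49)) = -4 + 1/(y + 42) = -4 + 1/(42 + y))
I = -3220/183 (I = 70/(((-167 - 4*(13 - 9))/(42 + (13 - 9)))) = 70/(((-167 - 4*4)/(42 + 4))) = 70/(((-167 - 16)/46)) = 70/(((1/46)*(-183))) = 70/(-183/46) = 70*(-46/183) = -3220/183 ≈ -17.596)
√(I + (-23*5*9 + 32)) = √(-3220/183 + (-23*5*9 + 32)) = √(-3220/183 + (-115*9 + 32)) = √(-3220/183 + (-1035 + 32)) = √(-3220/183 - 1003) = √(-186769/183) = I*√34178727/183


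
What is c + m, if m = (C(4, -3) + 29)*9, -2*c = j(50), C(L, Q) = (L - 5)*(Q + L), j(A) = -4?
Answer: 254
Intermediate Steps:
C(L, Q) = (-5 + L)*(L + Q)
c = 2 (c = -1/2*(-4) = 2)
m = 252 (m = ((4**2 - 5*4 - 5*(-3) + 4*(-3)) + 29)*9 = ((16 - 20 + 15 - 12) + 29)*9 = (-1 + 29)*9 = 28*9 = 252)
c + m = 2 + 252 = 254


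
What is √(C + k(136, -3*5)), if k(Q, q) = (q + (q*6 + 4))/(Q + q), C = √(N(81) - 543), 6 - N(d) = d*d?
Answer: √(-101 + 1573*I*√42)/11 ≈ 6.4583 + 6.5226*I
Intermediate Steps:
N(d) = 6 - d² (N(d) = 6 - d*d = 6 - d²)
C = 13*I*√42 (C = √((6 - 1*81²) - 543) = √((6 - 1*6561) - 543) = √((6 - 6561) - 543) = √(-6555 - 543) = √(-7098) = 13*I*√42 ≈ 84.25*I)
k(Q, q) = (4 + 7*q)/(Q + q) (k(Q, q) = (q + (6*q + 4))/(Q + q) = (q + (4 + 6*q))/(Q + q) = (4 + 7*q)/(Q + q))
√(C + k(136, -3*5)) = √(13*I*√42 + (4 + 7*(-3*5))/(136 - 3*5)) = √(13*I*√42 + (4 + 7*(-15))/(136 - 15)) = √(13*I*√42 + (4 - 105)/121) = √(13*I*√42 + (1/121)*(-101)) = √(13*I*√42 - 101/121) = √(-101/121 + 13*I*√42)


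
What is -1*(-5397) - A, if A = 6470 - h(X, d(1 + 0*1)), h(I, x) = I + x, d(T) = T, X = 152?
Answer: -920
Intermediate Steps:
A = 6317 (A = 6470 - (152 + (1 + 0*1)) = 6470 - (152 + (1 + 0)) = 6470 - (152 + 1) = 6470 - 1*153 = 6470 - 153 = 6317)
-1*(-5397) - A = -1*(-5397) - 1*6317 = 5397 - 6317 = -920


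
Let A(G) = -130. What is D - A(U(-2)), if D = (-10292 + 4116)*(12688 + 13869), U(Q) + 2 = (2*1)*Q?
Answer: -164015902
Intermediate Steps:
U(Q) = -2 + 2*Q (U(Q) = -2 + (2*1)*Q = -2 + 2*Q)
D = -164016032 (D = -6176*26557 = -164016032)
D - A(U(-2)) = -164016032 - 1*(-130) = -164016032 + 130 = -164015902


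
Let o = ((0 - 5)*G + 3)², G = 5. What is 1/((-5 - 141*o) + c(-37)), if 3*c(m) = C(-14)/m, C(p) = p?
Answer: -111/7575625 ≈ -1.4652e-5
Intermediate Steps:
c(m) = -14/(3*m) (c(m) = (-14/m)/3 = -14/(3*m))
o = 484 (o = ((0 - 5)*5 + 3)² = (-5*5 + 3)² = (-25 + 3)² = (-22)² = 484)
1/((-5 - 141*o) + c(-37)) = 1/((-5 - 141*484) - 14/3/(-37)) = 1/((-5 - 68244) - 14/3*(-1/37)) = 1/(-68249 + 14/111) = 1/(-7575625/111) = -111/7575625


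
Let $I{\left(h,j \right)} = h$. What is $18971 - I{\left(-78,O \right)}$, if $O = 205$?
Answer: $19049$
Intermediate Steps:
$18971 - I{\left(-78,O \right)} = 18971 - -78 = 18971 + 78 = 19049$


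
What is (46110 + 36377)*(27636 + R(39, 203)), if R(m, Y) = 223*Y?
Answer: 6013714735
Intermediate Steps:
(46110 + 36377)*(27636 + R(39, 203)) = (46110 + 36377)*(27636 + 223*203) = 82487*(27636 + 45269) = 82487*72905 = 6013714735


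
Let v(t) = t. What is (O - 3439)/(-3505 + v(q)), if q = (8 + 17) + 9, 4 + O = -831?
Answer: 4274/3471 ≈ 1.2313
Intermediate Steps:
O = -835 (O = -4 - 831 = -835)
q = 34 (q = 25 + 9 = 34)
(O - 3439)/(-3505 + v(q)) = (-835 - 3439)/(-3505 + 34) = -4274/(-3471) = -4274*(-1/3471) = 4274/3471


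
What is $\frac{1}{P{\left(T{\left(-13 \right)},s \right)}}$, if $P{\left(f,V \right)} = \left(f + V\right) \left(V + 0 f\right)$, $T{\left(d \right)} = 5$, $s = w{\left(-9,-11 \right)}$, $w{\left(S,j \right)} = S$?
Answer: $\frac{1}{36} \approx 0.027778$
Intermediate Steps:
$s = -9$
$P{\left(f,V \right)} = V \left(V + f\right)$ ($P{\left(f,V \right)} = \left(V + f\right) \left(V + 0\right) = \left(V + f\right) V = V \left(V + f\right)$)
$\frac{1}{P{\left(T{\left(-13 \right)},s \right)}} = \frac{1}{\left(-9\right) \left(-9 + 5\right)} = \frac{1}{\left(-9\right) \left(-4\right)} = \frac{1}{36}$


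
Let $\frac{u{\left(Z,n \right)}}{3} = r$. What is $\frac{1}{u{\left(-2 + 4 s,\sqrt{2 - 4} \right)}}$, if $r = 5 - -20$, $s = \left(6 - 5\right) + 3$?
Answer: $\frac{1}{75} \approx 0.013333$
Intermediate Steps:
$s = 4$ ($s = 1 + 3 = 4$)
$r = 25$ ($r = 5 + 20 = 25$)
$u{\left(Z,n \right)} = 75$ ($u{\left(Z,n \right)} = 3 \cdot 25 = 75$)
$\frac{1}{u{\left(-2 + 4 s,\sqrt{2 - 4} \right)}} = \frac{1}{75}$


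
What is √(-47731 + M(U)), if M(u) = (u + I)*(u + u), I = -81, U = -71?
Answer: I*√26147 ≈ 161.7*I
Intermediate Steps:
M(u) = 2*u*(-81 + u) (M(u) = (u - 81)*(u + u) = (-81 + u)*(2*u) = 2*u*(-81 + u))
√(-47731 + M(U)) = √(-47731 + 2*(-71)*(-81 - 71)) = √(-47731 + 2*(-71)*(-152)) = √(-47731 + 21584) = √(-26147) = I*√26147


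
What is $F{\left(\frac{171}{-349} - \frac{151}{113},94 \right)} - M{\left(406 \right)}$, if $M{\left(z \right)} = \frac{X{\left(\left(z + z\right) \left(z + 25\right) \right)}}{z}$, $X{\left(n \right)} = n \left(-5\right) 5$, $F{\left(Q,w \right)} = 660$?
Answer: $22210$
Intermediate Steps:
$X{\left(n \right)} = - 25 n$ ($X{\left(n \right)} = - 5 n 5 = - 25 n$)
$M{\left(z \right)} = -1250 - 50 z$ ($M{\left(z \right)} = \frac{\left(-25\right) \left(z + z\right) \left(z + 25\right)}{z} = \frac{\left(-25\right) 2 z \left(25 + z\right)}{z} = \frac{\left(-50\right) z \left(25 + z\right)}{z} = -1250 - 50 z$)
$F{\left(\frac{171}{-349} - \frac{151}{113},94 \right)} - M{\left(406 \right)} = 660 - \left(-1250 - 20300\right) = 660 - -21550 = 660 + 21550 = 22210$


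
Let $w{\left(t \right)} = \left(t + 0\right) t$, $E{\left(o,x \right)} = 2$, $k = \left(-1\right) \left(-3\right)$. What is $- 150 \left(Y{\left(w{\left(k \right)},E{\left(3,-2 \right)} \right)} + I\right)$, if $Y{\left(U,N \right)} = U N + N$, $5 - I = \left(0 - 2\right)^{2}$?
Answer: $-3150$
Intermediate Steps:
$k = 3$
$I = 1$ ($I = 5 - \left(0 - 2\right)^{2} = 5 - \left(-2\right)^{2} = 5 - 4 = 1$)
$w{\left(t \right)} = t^{2}$ ($w{\left(t \right)} = t t = t^{2}$)
$Y{\left(U,N \right)} = N + N U$ ($Y{\left(U,N \right)} = N U + N = N + N U$)
$- 150 \left(Y{\left(w{\left(k \right)},E{\left(3,-2 \right)} \right)} + I\right) = - 150 \left(2 \left(1 + 3^{2}\right) + 1\right) = - 150 \left(2 \left(1 + 9\right) + 1\right) = - 150 \left(2 \cdot 10 + 1\right) = - 150 \left(20 + 1\right) = \left(-150\right) 21 = -3150$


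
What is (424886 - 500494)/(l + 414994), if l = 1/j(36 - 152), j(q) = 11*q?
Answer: -96475808/529532343 ≈ -0.18219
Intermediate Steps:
l = -1/1276 (l = 1/(11*(36 - 152)) = 1/(11*(-116)) = 1/(-1276) = -1/1276 ≈ -0.00078370)
(424886 - 500494)/(l + 414994) = (424886 - 500494)/(-1/1276 + 414994) = -75608/529532343/1276 = -75608*1276/529532343 = -96475808/529532343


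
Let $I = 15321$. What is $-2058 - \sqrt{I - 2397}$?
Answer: $-2058 - 6 \sqrt{359} \approx -2171.7$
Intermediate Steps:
$-2058 - \sqrt{I - 2397} = -2058 - \sqrt{15321 - 2397} = -2058 - \sqrt{12924} = -2058 - 6 \sqrt{359}$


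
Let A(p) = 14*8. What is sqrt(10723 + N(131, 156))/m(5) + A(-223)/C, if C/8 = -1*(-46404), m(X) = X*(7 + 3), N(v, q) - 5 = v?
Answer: 7/23202 + sqrt(10859)/50 ≈ 2.0844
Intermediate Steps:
N(v, q) = 5 + v
m(X) = 10*X (m(X) = X*10 = 10*X)
A(p) = 112
C = 371232 (C = 8*(-1*(-46404)) = 8*46404 = 371232)
sqrt(10723 + N(131, 156))/m(5) + A(-223)/C = sqrt(10723 + (5 + 131))/((10*5)) + 112/371232 = sqrt(10723 + 136)/50 + 112*(1/371232) = sqrt(10859)*(1/50) + 7/23202 = sqrt(10859)/50 + 7/23202 = 7/23202 + sqrt(10859)/50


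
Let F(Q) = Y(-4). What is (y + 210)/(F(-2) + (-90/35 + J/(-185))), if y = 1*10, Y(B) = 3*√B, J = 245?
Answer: -57492820/3432997 - 88546920*I/3432997 ≈ -16.747 - 25.793*I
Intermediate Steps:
F(Q) = 6*I (F(Q) = 3*√(-4) = 3*(2*I) = 6*I)
y = 10
(y + 210)/(F(-2) + (-90/35 + J/(-185))) = (10 + 210)/(6*I + (-90/35 + 245/(-185))) = 220/(6*I + (-90*1/35 + 245*(-1/185))) = 220/(6*I + (-18/7 - 49/37)) = 220/(6*I - 1009/259) = 220/(-1009/259 + 6*I) = 220*(67081*(-1009/259 - 6*I)/3432997) = 14757820*(-1009/259 - 6*I)/3432997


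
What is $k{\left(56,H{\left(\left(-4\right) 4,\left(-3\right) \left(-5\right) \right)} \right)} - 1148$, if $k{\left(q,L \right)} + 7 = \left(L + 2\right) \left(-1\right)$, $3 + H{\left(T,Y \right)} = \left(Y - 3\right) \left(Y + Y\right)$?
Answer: $-1514$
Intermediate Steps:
$H{\left(T,Y \right)} = -3 + 2 Y \left(-3 + Y\right)$ ($H{\left(T,Y \right)} = -3 + \left(Y - 3\right) \left(Y + Y\right) = -3 + \left(-3 + Y\right) 2 Y = -3 + 2 Y \left(-3 + Y\right)$)
$k{\left(q,L \right)} = -9 - L$ ($k{\left(q,L \right)} = -7 + \left(L + 2\right) \left(-1\right) = -7 + \left(2 + L\right) \left(-1\right) = -7 - \left(2 + L\right) = -9 - L$)
$k{\left(56,H{\left(\left(-4\right) 4,\left(-3\right) \left(-5\right) \right)} \right)} - 1148 = \left(-9 - \left(-3 - 6 \left(\left(-3\right) \left(-5\right)\right) + 2 \left(\left(-3\right) \left(-5\right)\right)^{2}\right)\right) - 1148 = \left(-9 - \left(-3 - 90 + 2 \cdot 15^{2}\right)\right) - 1148 = \left(-9 - \left(-3 - 90 + 2 \cdot 225\right)\right) - 1148 = \left(-9 - \left(-3 - 90 + 450\right)\right) - 1148 = \left(-9 - 357\right) - 1148 = -366 - 1148 = -1514$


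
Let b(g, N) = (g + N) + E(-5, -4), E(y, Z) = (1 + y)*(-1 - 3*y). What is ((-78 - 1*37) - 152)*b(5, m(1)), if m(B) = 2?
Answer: 13083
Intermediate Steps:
b(g, N) = -56 + N + g (b(g, N) = (g + N) + (-1 - 4*(-5) - 3*(-5)**2) = (N + g) + (-1 + 20 - 3*25) = (N + g) + (-1 + 20 - 75) = (N + g) - 56 = -56 + N + g)
((-78 - 1*37) - 152)*b(5, m(1)) = ((-78 - 1*37) - 152)*(-56 + 2 + 5) = ((-78 - 37) - 152)*(-49) = (-115 - 152)*(-49) = -267*(-49) = 13083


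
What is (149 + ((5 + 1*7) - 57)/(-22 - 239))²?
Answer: 18714276/841 ≈ 22252.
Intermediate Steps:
(149 + ((5 + 1*7) - 57)/(-22 - 239))² = (149 + ((5 + 7) - 57)/(-261))² = (149 + (12 - 57)*(-1/261))² = (149 - 45*(-1/261))² = (149 + 5/29)² = (4326/29)² = 18714276/841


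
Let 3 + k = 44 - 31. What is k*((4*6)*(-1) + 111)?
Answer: 870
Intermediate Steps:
k = 10 (k = -3 + (44 - 31) = -3 + 13 = 10)
k*((4*6)*(-1) + 111) = 10*((4*6)*(-1) + 111) = 10*(24*(-1) + 111) = 10*(-24 + 111) = 10*87 = 870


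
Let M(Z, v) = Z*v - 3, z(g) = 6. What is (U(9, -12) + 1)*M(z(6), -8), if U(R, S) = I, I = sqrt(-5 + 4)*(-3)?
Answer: -51 + 153*I ≈ -51.0 + 153.0*I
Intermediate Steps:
I = -3*I (I = sqrt(-1)*(-3) = I*(-3) = -3*I ≈ -3.0*I)
M(Z, v) = -3 + Z*v
U(R, S) = -3*I
(U(9, -12) + 1)*M(z(6), -8) = (-3*I + 1)*(-3 + 6*(-8)) = (1 - 3*I)*(-3 - 48) = (1 - 3*I)*(-51) = -51 + 153*I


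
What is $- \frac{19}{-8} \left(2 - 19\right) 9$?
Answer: $- \frac{2907}{8} \approx -363.38$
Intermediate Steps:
$- \frac{19}{-8} \left(2 - 19\right) 9 = \left(-19\right) \left(- \frac{1}{8}\right) \left(2 - 19\right) 9 = \frac{19}{8} \left(-17\right) 9 = \left(- \frac{323}{8}\right) 9 = - \frac{2907}{8}$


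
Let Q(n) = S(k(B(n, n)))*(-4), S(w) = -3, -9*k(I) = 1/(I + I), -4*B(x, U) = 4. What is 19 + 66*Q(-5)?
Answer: 811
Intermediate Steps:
B(x, U) = -1 (B(x, U) = -¼*4 = -1)
k(I) = -1/(18*I) (k(I) = -1/(9*(I + I)) = -1/(2*I)/9 = -1/(18*I))
Q(n) = 12 (Q(n) = -3*(-4) = 12)
19 + 66*Q(-5) = 19 + 66*12 = 19 + 792 = 811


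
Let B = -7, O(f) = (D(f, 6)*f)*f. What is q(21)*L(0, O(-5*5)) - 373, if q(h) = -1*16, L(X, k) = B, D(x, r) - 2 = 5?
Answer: -261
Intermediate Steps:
D(x, r) = 7 (D(x, r) = 2 + 5 = 7)
O(f) = 7*f² (O(f) = (7*f)*f = 7*f²)
L(X, k) = -7
q(h) = -16
q(21)*L(0, O(-5*5)) - 373 = -16*(-7) - 373 = 112 - 373 = -261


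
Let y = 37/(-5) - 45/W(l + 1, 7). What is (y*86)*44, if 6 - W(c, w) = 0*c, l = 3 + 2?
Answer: -281908/5 ≈ -56382.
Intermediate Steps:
l = 5
W(c, w) = 6 (W(c, w) = 6 - 0*c = 6 - 1*0 = 6 + 0 = 6)
y = -149/10 (y = 37/(-5) - 45/6 = 37*(-1/5) - 45*1/6 = -37/5 - 15/2 = -149/10 ≈ -14.900)
(y*86)*44 = -149/10*86*44 = -6407/5*44 = -281908/5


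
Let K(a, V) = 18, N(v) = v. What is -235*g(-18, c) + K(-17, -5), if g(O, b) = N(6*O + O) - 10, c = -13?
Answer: 31978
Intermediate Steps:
g(O, b) = -10 + 7*O (g(O, b) = (6*O + O) - 10 = 7*O - 10 = -10 + 7*O)
-235*g(-18, c) + K(-17, -5) = -235*(-10 + 7*(-18)) + 18 = -235*(-10 - 126) + 18 = -235*(-136) + 18 = 31960 + 18 = 31978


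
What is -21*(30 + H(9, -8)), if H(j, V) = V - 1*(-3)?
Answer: -525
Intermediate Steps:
H(j, V) = 3 + V (H(j, V) = V + 3 = 3 + V)
-21*(30 + H(9, -8)) = -21*(30 + (3 - 8)) = -21*(30 - 5) = -21*25 = -525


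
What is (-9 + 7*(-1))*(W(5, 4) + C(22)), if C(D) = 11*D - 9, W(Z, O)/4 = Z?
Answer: -4048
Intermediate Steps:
W(Z, O) = 4*Z
C(D) = -9 + 11*D
(-9 + 7*(-1))*(W(5, 4) + C(22)) = (-9 + 7*(-1))*(4*5 + (-9 + 11*22)) = (-9 - 7)*(20 + (-9 + 242)) = -16*(20 + 233) = -16*253 = -4048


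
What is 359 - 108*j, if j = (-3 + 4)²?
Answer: 251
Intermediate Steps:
j = 1 (j = 1² = 1)
359 - 108*j = 359 - 108*1 = 359 - 108 = 251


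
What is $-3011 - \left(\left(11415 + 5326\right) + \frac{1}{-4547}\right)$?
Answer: $- \frac{89812343}{4547} \approx -19752.0$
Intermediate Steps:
$-3011 - \left(\left(11415 + 5326\right) + \frac{1}{-4547}\right) = -3011 - \left(16741 - \frac{1}{4547}\right) = -3011 - \frac{76121326}{4547} = - \frac{89812343}{4547}$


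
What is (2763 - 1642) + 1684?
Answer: 2805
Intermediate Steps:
(2763 - 1642) + 1684 = 1121 + 1684 = 2805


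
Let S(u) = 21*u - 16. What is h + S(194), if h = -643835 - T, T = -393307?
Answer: -246470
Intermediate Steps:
S(u) = -16 + 21*u
h = -250528 (h = -643835 - 1*(-393307) = -643835 + 393307 = -250528)
h + S(194) = -250528 + (-16 + 21*194) = -250528 + (-16 + 4074) = -250528 + 4058 = -246470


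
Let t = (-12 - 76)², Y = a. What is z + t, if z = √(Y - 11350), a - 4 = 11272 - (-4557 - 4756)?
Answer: 7744 + √9239 ≈ 7840.1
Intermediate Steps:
a = 20589 (a = 4 + (11272 - (-4557 - 4756)) = 4 + (11272 - 1*(-9313)) = 4 + (11272 + 9313) = 4 + 20585 = 20589)
Y = 20589
t = 7744 (t = (-88)² = 7744)
z = √9239 (z = √(20589 - 11350) = √9239 ≈ 96.120)
z + t = √9239 + 7744 = 7744 + √9239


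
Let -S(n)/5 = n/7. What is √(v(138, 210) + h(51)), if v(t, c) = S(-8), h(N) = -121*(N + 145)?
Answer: 2*I*√290451/7 ≈ 153.98*I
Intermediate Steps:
S(n) = -5*n/7
h(N) = -17545 - 121*N (h(N) = -121*(145 + N) = -17545 - 121*N)
v(t, c) = 40/7 (v(t, c) = -5/7*(-8) = 40/7)
√(v(138, 210) + h(51)) = √(40/7 + (-17545 - 121*51)) = √(40/7 + (-17545 - 6171)) = √(40/7 - 23716) = √(-165972/7) = 2*I*√290451/7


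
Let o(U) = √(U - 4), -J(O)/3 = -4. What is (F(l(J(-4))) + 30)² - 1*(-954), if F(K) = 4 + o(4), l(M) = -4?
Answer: 2110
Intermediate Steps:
J(O) = 12 (J(O) = -3*(-4) = 12)
o(U) = √(-4 + U)
F(K) = 4 (F(K) = 4 + √(-4 + 4) = 4 + √0 = 4 + 0 = 4)
(F(l(J(-4))) + 30)² - 1*(-954) = (4 + 30)² - 1*(-954) = 34² + 954 = 1156 + 954 = 2110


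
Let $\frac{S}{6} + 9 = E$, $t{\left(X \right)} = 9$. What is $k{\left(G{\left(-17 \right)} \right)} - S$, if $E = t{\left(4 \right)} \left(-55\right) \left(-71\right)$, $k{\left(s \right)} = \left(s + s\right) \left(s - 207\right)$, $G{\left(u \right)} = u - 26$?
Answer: $-189316$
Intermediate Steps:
$G{\left(u \right)} = -26 + u$
$k{\left(s \right)} = 2 s \left(-207 + s\right)$
$E = 35145$ ($E = 9 \left(-55\right) \left(-71\right) = \left(-495\right) \left(-71\right) = 35145$)
$S = 210816$ ($S = -54 + 6 \cdot 35145 = -54 + 210870 = 210816$)
$k{\left(G{\left(-17 \right)} \right)} - S = 2 \left(-26 - 17\right) \left(-207 - 43\right) - 210816 = 2 \left(-43\right) \left(-207 - 43\right) - 210816 = 2 \left(-43\right) \left(-250\right) - 210816 = 21500 - 210816 = -189316$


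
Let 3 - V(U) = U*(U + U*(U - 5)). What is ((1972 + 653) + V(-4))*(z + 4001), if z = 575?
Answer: 12611456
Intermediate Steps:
V(U) = 3 - U*(U + U*(-5 + U)) (V(U) = 3 - U*(U + U*(U - 5)) = 3 - U*(U + U*(-5 + U)))
((1972 + 653) + V(-4))*(z + 4001) = ((1972 + 653) + (3 - 1*(-4)**3 + 4*(-4)**2))*(575 + 4001) = (2625 + (3 - 1*(-64) + 4*16))*4576 = (2625 + (3 + 64 + 64))*4576 = (2625 + 131)*4576 = 2756*4576 = 12611456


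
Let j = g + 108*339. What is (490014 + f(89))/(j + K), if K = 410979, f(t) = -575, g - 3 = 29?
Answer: 489439/447623 ≈ 1.0934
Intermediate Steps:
g = 32 (g = 3 + 29 = 32)
j = 36644 (j = 32 + 108*339 = 32 + 36612 = 36644)
(490014 + f(89))/(j + K) = (490014 - 575)/(36644 + 410979) = 489439/447623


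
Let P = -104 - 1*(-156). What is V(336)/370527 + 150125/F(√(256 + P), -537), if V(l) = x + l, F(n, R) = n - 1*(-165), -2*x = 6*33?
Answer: 278127022688/302226523 - 300250*√77/26917 ≈ 822.38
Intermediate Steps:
P = 52 (P = -104 + 156 = 52)
x = -99 (x = -3*33 = -½*198 = -99)
F(n, R) = 165 + n (F(n, R) = n + 165 = 165 + n)
V(l) = -99 + l
V(336)/370527 + 150125/F(√(256 + P), -537) = (-99 + 336)/370527 + 150125/(165 + √(256 + 52)) = 237*(1/370527) + 150125/(165 + √308) = 79/123509 + 150125/(165 + 2*√77)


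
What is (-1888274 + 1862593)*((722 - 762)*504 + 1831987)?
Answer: -46529529187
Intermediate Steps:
(-1888274 + 1862593)*((722 - 762)*504 + 1831987) = -25681*(-40*504 + 1831987) = -25681*(-20160 + 1831987) = -25681*1811827 = -46529529187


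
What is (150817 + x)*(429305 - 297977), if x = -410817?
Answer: -34145280000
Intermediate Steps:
(150817 + x)*(429305 - 297977) = (150817 - 410817)*(429305 - 297977) = -260000*131328 = -34145280000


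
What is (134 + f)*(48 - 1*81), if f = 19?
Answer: -5049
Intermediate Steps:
(134 + f)*(48 - 1*81) = (134 + 19)*(48 - 1*81) = 153*(48 - 81) = 153*(-33) = -5049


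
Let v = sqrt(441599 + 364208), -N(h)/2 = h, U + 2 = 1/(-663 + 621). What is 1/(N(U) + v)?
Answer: -1785/355353662 + 441*sqrt(805807)/355353662 ≈ 0.0011090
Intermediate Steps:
U = -85/42 (U = -2 + 1/(-663 + 621) = -2 + 1/(-42) = -2 - 1/42 = -85/42 ≈ -2.0238)
N(h) = -2*h
v = sqrt(805807) ≈ 897.67
1/(N(U) + v) = 1/(-2*(-85/42) + sqrt(805807)) = 1/(85/21 + sqrt(805807))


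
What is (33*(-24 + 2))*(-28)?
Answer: 20328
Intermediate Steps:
(33*(-24 + 2))*(-28) = (33*(-22))*(-28) = -726*(-28) = 20328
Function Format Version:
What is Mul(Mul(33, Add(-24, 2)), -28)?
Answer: 20328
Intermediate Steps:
Mul(Mul(33, Add(-24, 2)), -28) = Mul(Mul(33, -22), -28) = Mul(-726, -28) = 20328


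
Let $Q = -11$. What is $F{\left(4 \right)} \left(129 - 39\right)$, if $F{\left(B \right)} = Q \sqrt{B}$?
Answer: $-1980$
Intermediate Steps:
$F{\left(B \right)} = - 11 \sqrt{B}$
$F{\left(4 \right)} \left(129 - 39\right) = - 11 \sqrt{4} \left(129 - 39\right) = \left(-11\right) 2 \cdot 90 = \left(-22\right) 90 = -1980$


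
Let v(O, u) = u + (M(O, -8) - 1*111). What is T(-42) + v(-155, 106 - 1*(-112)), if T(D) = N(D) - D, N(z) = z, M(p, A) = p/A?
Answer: 1011/8 ≈ 126.38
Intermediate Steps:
v(O, u) = -111 + u - O/8 (v(O, u) = u + (O/(-8) - 1*111) = u + (O*(-⅛) - 111) = u + (-O/8 - 111) = u + (-111 - O/8) = -111 + u - O/8)
T(D) = 0 (T(D) = D - D = 0)
T(-42) + v(-155, 106 - 1*(-112)) = 0 + (-111 + (106 - 1*(-112)) - ⅛*(-155)) = 0 + (-111 + (106 + 112) + 155/8) = 0 + (-111 + 218 + 155/8) = 0 + 1011/8 = 1011/8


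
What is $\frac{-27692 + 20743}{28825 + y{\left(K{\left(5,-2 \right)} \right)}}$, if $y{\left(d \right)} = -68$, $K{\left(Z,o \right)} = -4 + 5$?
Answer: $- \frac{6949}{28757} \approx -0.24165$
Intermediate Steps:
$K{\left(Z,o \right)} = 1$
$\frac{-27692 + 20743}{28825 + y{\left(K{\left(5,-2 \right)} \right)}} = \frac{-27692 + 20743}{28825 - 68} = - \frac{6949}{28757}$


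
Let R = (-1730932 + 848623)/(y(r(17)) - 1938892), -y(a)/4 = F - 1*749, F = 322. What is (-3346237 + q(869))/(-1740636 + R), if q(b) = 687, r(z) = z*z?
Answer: 432063062080/224795421781 ≈ 1.9220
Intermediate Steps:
r(z) = z²
y(a) = 1708 (y(a) = -4*(322 - 1*749) = -4*(322 - 749) = -4*(-427) = 1708)
R = 294103/645728 (R = (-1730932 + 848623)/(1708 - 1938892) = -882309/(-1937184) = -882309*(-1/1937184) = 294103/645728 ≈ 0.45546)
(-3346237 + q(869))/(-1740636 + R) = (-3346237 + 687)/(-1740636 + 294103/645728) = -3345550/(-1123977108905/645728) = -3345550*(-645728/1123977108905) = 432063062080/224795421781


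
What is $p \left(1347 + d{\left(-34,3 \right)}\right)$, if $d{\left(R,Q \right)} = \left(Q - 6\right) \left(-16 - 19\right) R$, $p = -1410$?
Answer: $3134430$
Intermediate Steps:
$d{\left(R,Q \right)} = R \left(210 - 35 Q\right)$ ($d{\left(R,Q \right)} = \left(-6 + Q\right) \left(-35\right) R = \left(210 - 35 Q\right) R = R \left(210 - 35 Q\right)$)
$p \left(1347 + d{\left(-34,3 \right)}\right) = - 1410 \left(1347 + 35 \left(-34\right) \left(6 - 3\right)\right) = - 1410 \left(1347 + 35 \left(-34\right) 3\right) = - 1410 \left(1347 - 3570\right) = \left(-1410\right) \left(-2223\right) = 3134430$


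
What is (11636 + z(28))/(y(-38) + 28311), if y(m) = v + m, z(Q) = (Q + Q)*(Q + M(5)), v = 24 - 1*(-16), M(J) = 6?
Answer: 13540/28313 ≈ 0.47823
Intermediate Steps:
v = 40 (v = 24 + 16 = 40)
z(Q) = 2*Q*(6 + Q) (z(Q) = (Q + Q)*(Q + 6) = (2*Q)*(6 + Q) = 2*Q*(6 + Q))
y(m) = 40 + m
(11636 + z(28))/(y(-38) + 28311) = (11636 + 2*28*(6 + 28))/((40 - 38) + 28311) = (11636 + 2*28*34)/(2 + 28311) = (11636 + 1904)/28313 = 13540*(1/28313) = 13540/28313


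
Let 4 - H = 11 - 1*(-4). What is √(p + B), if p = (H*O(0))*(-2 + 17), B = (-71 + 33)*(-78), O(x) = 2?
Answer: √2634 ≈ 51.323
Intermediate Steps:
B = 2964 (B = -38*(-78) = 2964)
H = -11 (H = 4 - (11 - 1*(-4)) = 4 - (11 + 4) = 4 - 1*15 = 4 - 15 = -11)
p = -330 (p = (-11*2)*(-2 + 17) = -22*15 = -330)
√(p + B) = √(-330 + 2964) = √2634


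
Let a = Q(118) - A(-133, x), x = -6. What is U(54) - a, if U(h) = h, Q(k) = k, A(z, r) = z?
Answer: -197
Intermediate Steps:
a = 251 (a = 118 - 1*(-133) = 118 + 133 = 251)
U(54) - a = 54 - 1*251 = 54 - 251 = -197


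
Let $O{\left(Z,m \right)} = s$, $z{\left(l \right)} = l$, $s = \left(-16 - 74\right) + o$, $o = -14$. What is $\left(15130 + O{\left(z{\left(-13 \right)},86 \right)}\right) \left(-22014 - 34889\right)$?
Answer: $-855024478$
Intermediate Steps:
$s = -104$ ($s = \left(-16 - 74\right) - 14 = -90 - 14 = -104$)
$O{\left(Z,m \right)} = -104$
$\left(15130 + O{\left(z{\left(-13 \right)},86 \right)}\right) \left(-22014 - 34889\right) = \left(15130 - 104\right) \left(-22014 - 34889\right) = 15026 \left(-56903\right) = -855024478$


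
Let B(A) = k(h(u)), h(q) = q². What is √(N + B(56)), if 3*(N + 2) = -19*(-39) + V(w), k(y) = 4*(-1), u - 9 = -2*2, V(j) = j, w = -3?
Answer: 4*√15 ≈ 15.492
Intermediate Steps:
u = 5 (u = 9 - 2*2 = 9 - 4 = 5)
k(y) = -4
B(A) = -4
N = 244 (N = -2 + (-19*(-39) - 3)/3 = -2 + (741 - 3)/3 = -2 + (⅓)*738 = -2 + 246 = 244)
√(N + B(56)) = √(244 - 4) = √240 = 4*√15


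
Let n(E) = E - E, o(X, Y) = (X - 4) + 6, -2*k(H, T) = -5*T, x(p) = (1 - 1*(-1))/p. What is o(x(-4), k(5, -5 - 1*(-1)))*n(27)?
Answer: 0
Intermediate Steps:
x(p) = 2/p (x(p) = (1 + 1)/p = 2/p)
k(H, T) = 5*T/2 (k(H, T) = -(-5)*T/2 = 5*T/2)
o(X, Y) = 2 + X (o(X, Y) = (-4 + X) + 6 = 2 + X)
n(E) = 0
o(x(-4), k(5, -5 - 1*(-1)))*n(27) = (2 + 2/(-4))*0 = (2 + 2*(-1/4))*0 = (2 - 1/2)*0 = (3/2)*0 = 0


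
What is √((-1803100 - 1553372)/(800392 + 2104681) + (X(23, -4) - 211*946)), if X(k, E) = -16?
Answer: I*√1684709466088828094/2905073 ≈ 446.79*I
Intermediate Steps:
√((-1803100 - 1553372)/(800392 + 2104681) + (X(23, -4) - 211*946)) = √((-1803100 - 1553372)/(800392 + 2104681) + (-16 - 211*946)) = √(-3356472/2905073 + (-16 - 199606)) = √(-3356472*1/2905073 - 199622) = √(-3356472/2905073 - 199622) = √(-579919838878/2905073) = I*√1684709466088828094/2905073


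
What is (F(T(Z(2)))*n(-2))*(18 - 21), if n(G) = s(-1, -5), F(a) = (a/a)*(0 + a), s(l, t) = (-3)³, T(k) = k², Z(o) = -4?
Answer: 1296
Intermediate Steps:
s(l, t) = -27
F(a) = a (F(a) = 1*a = a)
n(G) = -27
(F(T(Z(2)))*n(-2))*(18 - 21) = ((-4)²*(-27))*(18 - 21) = (16*(-27))*(-3) = -432*(-3) = 1296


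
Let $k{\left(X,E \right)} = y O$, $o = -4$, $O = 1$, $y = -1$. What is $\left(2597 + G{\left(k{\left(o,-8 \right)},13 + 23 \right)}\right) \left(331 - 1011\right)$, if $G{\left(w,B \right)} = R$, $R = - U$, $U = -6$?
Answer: $-1770040$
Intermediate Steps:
$k{\left(X,E \right)} = -1$ ($k{\left(X,E \right)} = \left(-1\right) 1 = -1$)
$R = 6$ ($R = \left(-1\right) \left(-6\right) = 6$)
$G{\left(w,B \right)} = 6$
$\left(2597 + G{\left(k{\left(o,-8 \right)},13 + 23 \right)}\right) \left(331 - 1011\right) = \left(2597 + 6\right) \left(331 - 1011\right) = 2603 \left(-680\right) = -1770040$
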